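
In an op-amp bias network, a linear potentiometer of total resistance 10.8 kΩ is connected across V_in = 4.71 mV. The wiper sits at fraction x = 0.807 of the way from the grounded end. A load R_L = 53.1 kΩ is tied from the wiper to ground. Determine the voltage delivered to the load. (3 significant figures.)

Lower segment x·R_p = 8.716 kΩ; upper segment (1−x)·R_p = 2.084 kΩ.
Lower segment in parallel with the load: 8.716 ‖ 53.1 = 7.487 kΩ.
V_out = 4.71 × 7.487/(2.084 + 7.487) = 3.684 mV.
(Unloaded: V_out = x·V_in = 3.80 mV.)

V_out ≈ 3.68 mV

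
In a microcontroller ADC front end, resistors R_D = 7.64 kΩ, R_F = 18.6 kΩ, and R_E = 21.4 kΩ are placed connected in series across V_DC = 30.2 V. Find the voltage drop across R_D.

ΣR = 7.64 + 18.6 + 21.4 = 47.64 kΩ.
Voltage divider: V = V_DC · (7.640 / 47.64) = 30.2 × 0.1604 = 4.843 V.

V ≈ 4.84 V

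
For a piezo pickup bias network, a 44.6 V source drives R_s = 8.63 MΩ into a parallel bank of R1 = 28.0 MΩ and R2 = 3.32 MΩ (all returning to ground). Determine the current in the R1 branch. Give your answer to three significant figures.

I ≈ 0.408 µA

Equivalent of the parallel group: R_p = 2.968 MΩ.
V_A by voltage divider: V_A = 44.6 × 2.968/(8.63 + 2.968) = 11.41 V.
Branch current I = V_A/R1 = 11.41/28.0 = 0.4076 µA.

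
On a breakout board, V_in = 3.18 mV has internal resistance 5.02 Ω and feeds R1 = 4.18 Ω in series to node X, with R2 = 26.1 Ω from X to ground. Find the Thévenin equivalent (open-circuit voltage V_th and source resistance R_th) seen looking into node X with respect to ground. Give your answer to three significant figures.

V_th ≈ 2.35 mV, R_th ≈ 6.80 Ω

R1' = 5.02 + 4.18 = 9.200 Ω (source resistance + R1).
Open-circuit (no load on X): V_th = V_in · R2/(R1' + R2) = 3.18 × 26.1/(9.200 + 26.1) = 2.351 mV.
With V_in suppressed (replaced by a short), R_th = R1' ‖ R2 = (9.200 × 26.1)/(9.200 + 26.1) = 6.802 Ω.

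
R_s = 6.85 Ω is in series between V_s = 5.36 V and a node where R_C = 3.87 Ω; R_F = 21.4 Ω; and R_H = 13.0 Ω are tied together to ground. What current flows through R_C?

I ≈ 0.383 A

Parallel bank: R_p = 1/(1/3.87 + 1/21.4 + 1/13.0) = 2.617 Ω.
V_A = 5.36 × 2.617/9.467 = 1.482 V.
Branch current I = V_A/R_C = 1.482/3.87 = 0.3829 A.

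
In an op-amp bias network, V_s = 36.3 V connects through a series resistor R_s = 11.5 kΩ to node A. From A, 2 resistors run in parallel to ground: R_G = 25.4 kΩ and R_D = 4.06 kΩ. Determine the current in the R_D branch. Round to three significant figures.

I ≈ 2.09 mA

Parallel bank: R_p = 1/(1/25.4 + 1/4.06) = 3.500 kΩ.
V_A by voltage divider: V_A = 36.3 × 3.500/(11.5 + 3.500) = 8.471 V.
I(R_D) = V_A / R_D = 8.471/4.06 = 2.086 mA.
(Check via current divider: I_total = 2.420 mA; share G_k/ΣG = 0.8622 → same result.)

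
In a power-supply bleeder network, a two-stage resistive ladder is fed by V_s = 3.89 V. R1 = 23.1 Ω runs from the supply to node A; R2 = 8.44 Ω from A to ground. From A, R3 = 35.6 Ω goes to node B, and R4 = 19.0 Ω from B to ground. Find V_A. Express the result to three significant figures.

V_A ≈ 0.935 V

Looking into the second stage from A: R3 + R4 = 54.60 Ω appears in parallel with R2.
R2 ‖ (R3+R4) = 7.310 Ω.
First divider: V_A = V_s · 7.310/(23.1 + 7.310) = 0.9351 V.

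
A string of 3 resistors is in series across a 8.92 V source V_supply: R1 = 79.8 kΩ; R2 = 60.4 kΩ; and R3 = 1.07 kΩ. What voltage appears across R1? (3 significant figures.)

Total series resistance ΣR = 79.8 + 60.4 + 1.07 = 141.3 kΩ.
Voltage divider: V = V_supply · (79.80 / 141.3) = 8.92 × 0.5649 = 5.039 V.

V ≈ 5.04 V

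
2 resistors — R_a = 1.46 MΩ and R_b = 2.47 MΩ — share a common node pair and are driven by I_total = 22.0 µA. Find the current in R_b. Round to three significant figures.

I ≈ 8.17 µA

With just two branches, the current splits inversely with resistance.
I(R_b) = 22.0 × 1.46/(1.46 + 2.47) = 22.0 × 0.3715 = 8.173 µA.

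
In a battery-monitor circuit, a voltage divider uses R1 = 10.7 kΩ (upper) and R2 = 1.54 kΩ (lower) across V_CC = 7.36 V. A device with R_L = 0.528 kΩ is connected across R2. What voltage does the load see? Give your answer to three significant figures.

V_out ≈ 0.261 V

R2 ‖ R_L = (1.54 × 0.528)/(1.54 + 0.528) = 0.3932 kΩ.
Now apply the divider: V_out = 7.36 × 0.03544 = 0.2609 V.
(Unloaded it would be 0.926 V; the load pulls it down.)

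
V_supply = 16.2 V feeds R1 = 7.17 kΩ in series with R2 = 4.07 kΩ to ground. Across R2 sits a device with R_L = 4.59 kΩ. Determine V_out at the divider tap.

V_out ≈ 3.75 V

R2 ‖ R_L = (4.07 × 4.59)/(4.07 + 4.59) = 2.157 kΩ.
Then V_out = V_supply · R2'/(R1 + R2') = 16.2 × 2.157/9.327 = 3.747 V.
(Unloaded it would be 5.87 V; the load pulls it down.)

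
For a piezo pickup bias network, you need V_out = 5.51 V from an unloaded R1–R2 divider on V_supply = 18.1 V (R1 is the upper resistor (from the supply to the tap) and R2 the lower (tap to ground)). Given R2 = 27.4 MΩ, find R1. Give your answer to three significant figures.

Required fraction k = V_out/V_supply = 0.3044.
R1 = R2·(1/k − 1) = 27.4 × 2.285 = 62.61 MΩ.

R1 ≈ 62.6 MΩ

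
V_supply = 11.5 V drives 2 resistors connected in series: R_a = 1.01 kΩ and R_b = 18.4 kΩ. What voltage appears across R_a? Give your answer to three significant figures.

Series total: ΣR = 1.01 + 18.4 = 19.41 kΩ.
By the voltage-divider rule, V = 11.5 × 1.010/19.41 = 0.5984 V.

V ≈ 0.598 V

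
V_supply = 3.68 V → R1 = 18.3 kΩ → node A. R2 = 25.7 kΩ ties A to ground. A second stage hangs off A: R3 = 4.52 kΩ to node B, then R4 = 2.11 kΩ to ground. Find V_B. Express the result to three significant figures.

V_B ≈ 0.262 V

The second stage (R3 + R4 = 6.630 kΩ) loads node A in parallel with R2.
R2 ‖ (R3+R4) = 5.270 kΩ.
First divider: V_A = V_supply · 5.270/(18.3 + 5.270) = 0.8229 V.
Stage 2 is unloaded, so V_B = V_A · R4/(R3+R4) = 0.8229 × 2.11/6.630 = 0.2619 V.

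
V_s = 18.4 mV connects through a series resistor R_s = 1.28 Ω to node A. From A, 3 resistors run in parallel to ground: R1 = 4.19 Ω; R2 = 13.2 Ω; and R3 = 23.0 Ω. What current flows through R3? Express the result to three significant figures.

Parallel bank: R_p = 1/(1/4.19 + 1/13.2 + 1/23.0) = 2.794 Ω.
V_A = 18.4 × 2.794/4.074 = 12.62 mV.
I(R3) = V_A / R3 = 12.62/23.0 = 0.5487 mA.
(Equivalently: I_total = 4.516 mA, then current-divider fraction G_k/ΣG = 0.1215.)

I ≈ 0.549 mA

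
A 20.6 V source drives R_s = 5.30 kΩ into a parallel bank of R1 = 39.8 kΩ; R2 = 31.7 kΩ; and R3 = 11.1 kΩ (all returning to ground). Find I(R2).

I ≈ 0.366 mA

Equivalent of the parallel group: R_p = 6.814 kΩ.
V_A = 20.6 × 6.814/12.11 = 11.59 V.
I(R2) = V_A / R2 = 11.59/31.7 = 0.3655 mA.
(Equivalently: I_total = 1.701 mA, then current-divider fraction G_k/ΣG = 0.2149.)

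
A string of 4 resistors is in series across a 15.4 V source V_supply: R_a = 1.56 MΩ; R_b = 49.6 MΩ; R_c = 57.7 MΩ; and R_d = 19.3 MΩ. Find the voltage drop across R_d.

V ≈ 2.32 V

ΣR = 1.56 + 49.6 + 57.7 + 19.3 = 128.2 MΩ.
Voltage divider: V = V_supply · (19.30 / 128.2) = 15.4 × 0.1506 = 2.319 V.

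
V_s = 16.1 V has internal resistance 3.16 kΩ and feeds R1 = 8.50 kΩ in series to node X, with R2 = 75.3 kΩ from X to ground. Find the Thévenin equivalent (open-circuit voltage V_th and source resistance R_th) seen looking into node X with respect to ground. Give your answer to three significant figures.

R1' = 3.16 + 8.50 = 11.66 kΩ (source resistance + R1).
Open-circuit (no load on X): V_th = V_s · R2/(R1' + R2) = 16.1 × 75.3/(11.66 + 75.3) = 13.94 V.
Zeroing V_s shorts the top of R1' to ground, so R_th = R1' ‖ R2 = 10.10 kΩ.

V_th ≈ 13.9 V, R_th ≈ 10.1 kΩ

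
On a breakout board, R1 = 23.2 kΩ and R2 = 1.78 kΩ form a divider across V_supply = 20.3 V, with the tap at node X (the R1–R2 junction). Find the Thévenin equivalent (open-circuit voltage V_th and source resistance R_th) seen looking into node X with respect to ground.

With X open, the divider is unloaded: V_th = 20.3 × 1.78/24.98 = 1.447 V.
With V_supply suppressed (replaced by a short), R_th = R1 ‖ R2 = (23.20 × 1.78)/(23.20 + 1.78) = 1.653 kΩ.

V_th ≈ 1.45 V, R_th ≈ 1.65 kΩ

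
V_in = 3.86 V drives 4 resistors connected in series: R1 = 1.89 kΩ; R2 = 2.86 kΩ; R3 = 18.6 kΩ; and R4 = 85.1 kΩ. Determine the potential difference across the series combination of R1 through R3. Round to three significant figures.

Series total: ΣR = 1.89 + 2.86 + 18.6 + 85.1 = 108.4 kΩ.
R_{R1..R3} = 1.89 + 2.86 + 18.6 = 23.35 kΩ.
By the voltage-divider rule, V = 3.86 × 23.35/108.4 = 0.8311 V.

V ≈ 0.831 V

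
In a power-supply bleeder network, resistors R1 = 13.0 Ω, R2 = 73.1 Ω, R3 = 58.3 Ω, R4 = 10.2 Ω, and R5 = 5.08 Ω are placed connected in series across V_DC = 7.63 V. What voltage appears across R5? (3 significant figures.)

ΣR = 13.0 + 73.1 + 58.3 + 10.2 + 5.08 = 159.7 Ω.
Voltage divider: V = V_DC · (5.080 / 159.7) = 7.63 × 0.03181 = 0.2427 V.

V ≈ 0.243 V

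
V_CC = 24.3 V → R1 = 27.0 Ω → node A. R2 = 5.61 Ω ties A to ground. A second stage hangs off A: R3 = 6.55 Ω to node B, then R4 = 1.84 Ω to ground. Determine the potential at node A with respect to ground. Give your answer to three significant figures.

The second stage (R3 + R4 = 8.390 Ω) loads node A in parallel with R2.
Effective lower resistance at A: R2 ‖ 8.390 = 3.362 Ω.
V_A = 24.3 × 3.362/(27.0 + 3.362) = 2.691 V.

V_A ≈ 2.69 V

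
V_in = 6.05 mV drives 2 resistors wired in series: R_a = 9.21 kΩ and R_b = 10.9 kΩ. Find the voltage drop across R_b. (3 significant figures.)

V ≈ 3.28 mV

Total series resistance ΣR = 9.21 + 10.9 = 20.11 kΩ.
V = V_in · R/ΣR = 6.05 × 0.5420 = 3.279 mV.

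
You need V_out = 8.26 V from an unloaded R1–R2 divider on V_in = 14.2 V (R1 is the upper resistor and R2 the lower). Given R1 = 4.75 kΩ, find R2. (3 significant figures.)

The divider ratio is R2/(R1+R2) = 8.26/14.2 = 0.5817.
R2 = R1 · 0.5817/(1 − 0.5817) = 6.605 kΩ.

R2 ≈ 6.61 kΩ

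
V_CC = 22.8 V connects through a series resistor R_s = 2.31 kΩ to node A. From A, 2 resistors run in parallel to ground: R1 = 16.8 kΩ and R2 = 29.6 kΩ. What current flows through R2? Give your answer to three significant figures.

Combine the parallel branches: R_p = (1/16.8 + 1/29.6)⁻¹ = 10.72 kΩ.
V_A by voltage divider: V_A = 22.8 × 10.72/(2.31 + 10.72) = 18.76 V.
Branch current I = V_A/R2 = 18.76/29.6 = 0.6337 mA.

I ≈ 0.634 mA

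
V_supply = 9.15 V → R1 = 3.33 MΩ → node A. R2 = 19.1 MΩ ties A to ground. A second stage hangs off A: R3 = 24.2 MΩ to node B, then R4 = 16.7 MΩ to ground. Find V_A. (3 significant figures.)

The second stage (R3 + R4 = 40.90 MΩ) loads node A in parallel with R2.
R2 ‖ (R3+R4) = 13.02 MΩ.
V_A = 9.15 × 13.02/(3.33 + 13.02) = 7.286 V.

V_A ≈ 7.29 V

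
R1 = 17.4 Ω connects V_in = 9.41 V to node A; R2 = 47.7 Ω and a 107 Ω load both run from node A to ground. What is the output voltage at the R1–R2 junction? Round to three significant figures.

The load sits in parallel with R2, giving an effective lower resistance R2' = R2·R_L/(R2+R_L) = 32.99 Ω.
Now apply the divider: V_out = 9.41 × 0.6547 = 6.161 V.

V_out ≈ 6.16 V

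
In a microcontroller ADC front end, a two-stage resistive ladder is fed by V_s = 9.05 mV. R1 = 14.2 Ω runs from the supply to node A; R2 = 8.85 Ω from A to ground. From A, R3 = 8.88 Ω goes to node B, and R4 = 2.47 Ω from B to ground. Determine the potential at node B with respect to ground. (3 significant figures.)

Looking into the second stage from A: R3 + R4 = 11.35 Ω appears in parallel with R2.
R2 ‖ (R3+R4) = 4.973 Ω.
So V_A = 9.05 × 0.2594 = 2.347 mV.
Then the unloaded second divider: V_B = V_A × R4/(R3+R4) = 2.347 × 0.2176 = 0.5108 mV.

V_B ≈ 0.511 mV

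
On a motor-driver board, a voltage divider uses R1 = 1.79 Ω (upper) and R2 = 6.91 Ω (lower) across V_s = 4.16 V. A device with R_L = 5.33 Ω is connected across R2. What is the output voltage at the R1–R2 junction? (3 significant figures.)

First combine the lower leg with the load: R2 ‖ R_L = 3.009 Ω.
Voltage divider with the loaded lower leg: V_out = 4.16 × 3.009/(1.79 + 3.009) = 4.16 × 0.6270 = 2.608 V.

V_out ≈ 2.61 V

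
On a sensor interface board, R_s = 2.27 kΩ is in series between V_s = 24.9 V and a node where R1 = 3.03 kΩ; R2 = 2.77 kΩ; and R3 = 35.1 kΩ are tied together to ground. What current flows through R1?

Combine the parallel branches: R_p = (1/3.03 + 1/2.77 + 1/35.1)⁻¹ = 1.390 kΩ.
Node voltage V_A = V_s · R_p/(R_s + R_p) = 24.9 × 0.3797 = 9.456 V.
I(R1) = V_A / R1 = 9.456/3.03 = 3.121 mA.

I ≈ 3.12 mA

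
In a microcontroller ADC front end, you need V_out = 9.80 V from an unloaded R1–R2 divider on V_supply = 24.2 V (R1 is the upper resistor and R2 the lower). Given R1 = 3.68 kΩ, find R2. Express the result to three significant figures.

R2 ≈ 2.50 kΩ

V_out/V_supply = R2/(R1+R2) = 0.4050.
R2 = R1 · 0.4050/(1 − 0.4050) = 2.504 kΩ.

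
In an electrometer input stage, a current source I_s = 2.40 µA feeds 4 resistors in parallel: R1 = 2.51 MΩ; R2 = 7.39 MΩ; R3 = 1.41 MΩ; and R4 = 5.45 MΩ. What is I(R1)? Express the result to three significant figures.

I ≈ 0.670 µA

ΣG = 1/2.51 + 1/7.39 + 1/1.41 + 1/5.45 = 1.426.
Current divider: I(R1) = I_s · G_k/ΣG = 2.40 × (0.3984/1.426) = 2.40 × 0.2793 = 0.6703 µA.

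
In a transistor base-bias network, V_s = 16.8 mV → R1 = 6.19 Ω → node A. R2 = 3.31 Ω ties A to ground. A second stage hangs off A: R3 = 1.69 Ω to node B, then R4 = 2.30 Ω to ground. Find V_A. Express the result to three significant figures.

Node A sees R2 in parallel with the series input of stage 2, R3 + R4 = 3.990 Ω.
Effective lower resistance at A: R2 ‖ 3.990 = 1.809 Ω.
So V_A = 16.8 × 0.2262 = 3.800 mV.

V_A ≈ 3.80 mV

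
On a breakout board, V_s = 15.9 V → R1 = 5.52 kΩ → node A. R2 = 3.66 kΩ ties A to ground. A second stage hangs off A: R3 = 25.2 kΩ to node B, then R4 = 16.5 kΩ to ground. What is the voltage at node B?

Node A sees R2 in parallel with the series input of stage 2, R3 + R4 = 41.70 kΩ.
R2 ‖ (R3+R4) = 3.365 kΩ.
So V_A = 15.9 × 0.3787 = 6.021 V.
Stage 2 is unloaded, so V_B = V_A · R4/(R3+R4) = 6.021 × 16.5/41.70 = 2.383 V.

V_B ≈ 2.38 V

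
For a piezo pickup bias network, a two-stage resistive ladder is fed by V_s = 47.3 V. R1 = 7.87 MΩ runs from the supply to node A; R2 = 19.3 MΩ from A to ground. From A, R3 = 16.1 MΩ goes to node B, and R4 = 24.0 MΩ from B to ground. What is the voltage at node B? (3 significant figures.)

Looking into the second stage from A: R3 + R4 = 40.10 MΩ appears in parallel with R2.
R2 ‖ (R3+R4) = 13.03 MΩ.
V_A = 47.3 × 13.03/(7.87 + 13.03) = 29.49 V.
Then the unloaded second divider: V_B = V_A × R4/(R3+R4) = 29.49 × 0.5985 = 17.65 V.

V_B ≈ 17.6 V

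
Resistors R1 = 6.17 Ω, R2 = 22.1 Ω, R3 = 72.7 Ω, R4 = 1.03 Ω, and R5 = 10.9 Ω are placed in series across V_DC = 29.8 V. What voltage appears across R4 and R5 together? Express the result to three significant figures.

Series total: ΣR = 6.17 + 22.1 + 72.7 + 1.03 + 10.9 = 112.9 Ω.
R_{R4..R5} = 1.03 + 10.9 = 11.93 Ω.
By the voltage-divider rule, V = 29.8 × 11.93/112.9 = 3.149 V.

V ≈ 3.15 V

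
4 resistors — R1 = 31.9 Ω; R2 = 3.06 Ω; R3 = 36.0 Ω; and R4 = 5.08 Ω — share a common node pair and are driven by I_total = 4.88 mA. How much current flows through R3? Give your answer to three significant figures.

I ≈ 0.233 mA

Total conductance ΣG = 1/31.9 + 1/3.06 + 1/36.0 + 1/5.08 = 0.5828 (units of 1/Ω).
By the current-divider rule, I = I_total · G_k/ΣG = 4.88 × 0.04766 = 0.2326 mA.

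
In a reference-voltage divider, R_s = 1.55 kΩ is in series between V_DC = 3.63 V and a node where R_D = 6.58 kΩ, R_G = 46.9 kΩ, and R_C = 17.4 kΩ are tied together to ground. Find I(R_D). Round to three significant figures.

I ≈ 0.406 mA

Parallel bank: R_p = 1/(1/6.58 + 1/46.9 + 1/17.4) = 4.333 kΩ.
V_A = 3.63 × 4.333/5.883 = 2.674 V.
Branch current I = V_A/R_D = 2.674/6.58 = 0.4063 mA.
(Equivalently: I_total = 0.6170 mA, then current-divider fraction G_k/ΣG = 0.6586.)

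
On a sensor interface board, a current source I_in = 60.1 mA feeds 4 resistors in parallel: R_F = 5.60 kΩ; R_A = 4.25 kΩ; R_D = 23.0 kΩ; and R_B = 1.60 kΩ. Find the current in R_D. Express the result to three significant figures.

I ≈ 2.41 mA

Conductances: ΣG = 1/5.60 + 1/4.25 + 1/23.0 + 1/1.60 = 1.082 (1/kΩ).
R_D takes the fraction G_k/ΣG = 0.04348/1.082 = 0.04017, so I = 60.1 × 0.04017 = 2.414 mA.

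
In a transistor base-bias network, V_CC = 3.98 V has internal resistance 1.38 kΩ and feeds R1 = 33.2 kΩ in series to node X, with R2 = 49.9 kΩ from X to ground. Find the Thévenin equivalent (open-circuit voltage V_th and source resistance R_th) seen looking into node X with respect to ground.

R1' = 1.38 + 33.2 = 34.58 kΩ (source resistance + R1).
Open-circuit (no load on X): V_th = V_CC · R2/(R1' + R2) = 3.98 × 49.9/(34.58 + 49.9) = 2.351 V.
Looking into X with the source shorted: R_th = R1'·R2/(R1'+R2) = 34.58 × 49.9/84.48 = 20.43 kΩ.

V_th ≈ 2.35 V, R_th ≈ 20.4 kΩ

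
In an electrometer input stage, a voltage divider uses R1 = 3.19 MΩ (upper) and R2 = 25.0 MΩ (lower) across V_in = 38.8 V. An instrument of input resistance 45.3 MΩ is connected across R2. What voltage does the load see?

The load sits in parallel with R2, giving an effective lower resistance R2' = R2·R_L/(R2+R_L) = 16.11 MΩ.
Then V_out = V_in · R2'/(R1 + R2') = 38.8 × 16.11/19.30 = 32.39 V.

V_out ≈ 32.4 V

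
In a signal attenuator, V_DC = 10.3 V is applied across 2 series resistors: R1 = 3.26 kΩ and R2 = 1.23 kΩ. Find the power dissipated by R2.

P ≈ 6.47 mW

ΣR = 4.490 kΩ → I = 10.3/4.490 = 2.294 mA.
P = I²R = 5.262 × 1.23 = 6.473 mW.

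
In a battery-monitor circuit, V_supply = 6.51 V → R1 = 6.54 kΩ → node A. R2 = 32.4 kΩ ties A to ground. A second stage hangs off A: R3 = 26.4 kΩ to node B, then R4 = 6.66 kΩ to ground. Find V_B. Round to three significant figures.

Looking into the second stage from A: R3 + R4 = 33.06 kΩ appears in parallel with R2.
R2 ‖ (R3+R4) = 16.36 kΩ.
So V_A = 6.51 × 0.7145 = 4.651 V.
Stage 2 is unloaded, so V_B = V_A · R4/(R3+R4) = 4.651 × 6.66/33.06 = 0.9370 V.

V_B ≈ 0.937 V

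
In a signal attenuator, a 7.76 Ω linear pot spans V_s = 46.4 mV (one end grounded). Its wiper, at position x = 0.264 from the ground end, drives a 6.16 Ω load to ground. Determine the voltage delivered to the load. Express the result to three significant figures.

The pot divides into 5.711 Ω above the wiper and 2.049 Ω below.
R_L loads the lower segment: effective lower R = 1.537 Ω.
V_out = 46.4 × 1.537/(5.711 + 1.537) = 9.841 mV.
(Unloaded: V_out = x·V_s = 12.2 mV.)

V_out ≈ 9.84 mV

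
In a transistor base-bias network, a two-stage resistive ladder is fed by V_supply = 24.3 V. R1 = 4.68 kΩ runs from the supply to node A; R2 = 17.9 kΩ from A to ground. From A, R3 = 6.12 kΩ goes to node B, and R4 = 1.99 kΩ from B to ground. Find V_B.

Node A sees R2 in parallel with the series input of stage 2, R3 + R4 = 8.110 kΩ.
Effective lower resistance at A: R2 ‖ 8.110 = 5.581 kΩ.
V_A = 24.3 × 5.581/(4.68 + 5.581) = 13.22 V.
Then the unloaded second divider: V_B = V_A × R4/(R3+R4) = 13.22 × 0.2454 = 3.243 V.

V_B ≈ 3.24 V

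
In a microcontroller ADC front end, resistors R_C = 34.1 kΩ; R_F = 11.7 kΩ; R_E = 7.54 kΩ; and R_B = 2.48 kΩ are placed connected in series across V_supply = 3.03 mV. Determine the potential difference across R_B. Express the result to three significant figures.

V ≈ 0.135 mV

Series total: ΣR = 34.1 + 11.7 + 7.54 + 2.48 = 55.82 kΩ.
By the voltage-divider rule, V = 3.03 × 2.480/55.82 = 0.1346 mV.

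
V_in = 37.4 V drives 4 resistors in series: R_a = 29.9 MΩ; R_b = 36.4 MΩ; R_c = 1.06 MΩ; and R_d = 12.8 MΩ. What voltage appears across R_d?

V ≈ 5.97 V

ΣR = 29.9 + 36.4 + 1.06 + 12.8 = 80.16 MΩ.
By the voltage-divider rule, V = 37.4 × 12.80/80.16 = 5.972 V.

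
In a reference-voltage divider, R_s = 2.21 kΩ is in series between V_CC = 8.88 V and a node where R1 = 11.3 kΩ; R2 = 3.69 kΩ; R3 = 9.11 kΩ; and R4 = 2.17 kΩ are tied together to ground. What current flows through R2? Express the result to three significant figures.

Parallel bank: R_p = 1/(1/11.3 + 1/3.69 + 1/9.11 + 1/2.17) = 1.075 kΩ.
Node voltage V_A = V_CC · R_p/(R_s + R_p) = 8.88 × 0.3273 = 2.906 V.
I(R2) = V_A / R2 = 2.906/3.69 = 0.7876 mA.

I ≈ 0.788 mA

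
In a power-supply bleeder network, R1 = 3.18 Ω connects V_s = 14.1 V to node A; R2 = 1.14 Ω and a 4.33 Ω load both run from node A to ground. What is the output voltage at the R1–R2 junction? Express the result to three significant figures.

The load sits in parallel with R2, giving an effective lower resistance R2' = R2·R_L/(R2+R_L) = 0.9024 Ω.
Voltage divider with the loaded lower leg: V_out = 14.1 × 0.9024/(3.18 + 0.9024) = 14.1 × 0.2210 = 3.117 V.
(Unloaded it would be 3.72 V; the load pulls it down.)

V_out ≈ 3.12 V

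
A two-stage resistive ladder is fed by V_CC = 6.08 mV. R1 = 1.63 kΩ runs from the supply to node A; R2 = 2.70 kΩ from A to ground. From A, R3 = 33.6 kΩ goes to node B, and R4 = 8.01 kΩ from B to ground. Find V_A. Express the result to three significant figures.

Node A sees R2 in parallel with the series input of stage 2, R3 + R4 = 41.61 kΩ.
R2 ‖ (R3+R4) = 2.535 kΩ.
First divider: V_A = V_CC · 2.535/(1.63 + 2.535) = 3.701 mV.

V_A ≈ 3.70 mV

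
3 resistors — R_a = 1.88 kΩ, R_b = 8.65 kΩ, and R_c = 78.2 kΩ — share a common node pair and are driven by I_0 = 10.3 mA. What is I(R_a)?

I ≈ 8.30 mA

ΣG = 1/1.88 + 1/8.65 + 1/78.2 = 0.6603.
By the current-divider rule, I = I_0 · G_k/ΣG = 10.3 × 0.8056 = 8.297 mA.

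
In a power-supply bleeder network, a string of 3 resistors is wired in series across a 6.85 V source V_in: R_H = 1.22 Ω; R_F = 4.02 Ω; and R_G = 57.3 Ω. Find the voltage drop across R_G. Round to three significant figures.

Total series resistance ΣR = 1.22 + 4.02 + 57.3 = 62.54 Ω.
V = V_in · R/ΣR = 6.85 × 0.9162 = 6.276 V.

V ≈ 6.28 V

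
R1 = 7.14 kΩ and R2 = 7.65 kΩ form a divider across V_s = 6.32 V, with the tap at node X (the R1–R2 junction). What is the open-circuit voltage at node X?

V_th ≈ 3.27 V

With X open, the divider is unloaded: V_th = 6.32 × 7.65/14.79 = 3.269 V.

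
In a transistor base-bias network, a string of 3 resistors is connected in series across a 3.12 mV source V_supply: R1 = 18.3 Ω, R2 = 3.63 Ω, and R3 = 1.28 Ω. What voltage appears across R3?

V ≈ 0.172 mV

Total series resistance ΣR = 18.3 + 3.63 + 1.28 = 23.21 Ω.
By the voltage-divider rule, V = 3.12 × 1.280/23.21 = 0.1721 mV.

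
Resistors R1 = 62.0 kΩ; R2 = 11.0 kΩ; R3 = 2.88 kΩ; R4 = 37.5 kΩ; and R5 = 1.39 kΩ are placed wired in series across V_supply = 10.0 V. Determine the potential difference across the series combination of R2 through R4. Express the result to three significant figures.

Series total: ΣR = 62.0 + 11.0 + 2.88 + 37.5 + 1.39 = 114.8 kΩ.
R_{R2..R4} = 11.0 + 2.88 + 37.5 = 51.38 kΩ.
Voltage divider: V = V_supply · (51.38 / 114.8) = 10.0 × 0.4477 = 4.477 V.

V ≈ 4.48 V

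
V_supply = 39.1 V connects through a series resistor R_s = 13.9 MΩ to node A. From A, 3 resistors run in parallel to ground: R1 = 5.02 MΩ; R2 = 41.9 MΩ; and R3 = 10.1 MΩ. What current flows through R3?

I ≈ 0.707 µA

Equivalent of the parallel group: R_p = 3.105 MΩ.
V_A = 39.1 × 3.105/17.00 = 7.139 V.
Branch current I = V_A/R3 = 7.139/10.1 = 0.7068 µA.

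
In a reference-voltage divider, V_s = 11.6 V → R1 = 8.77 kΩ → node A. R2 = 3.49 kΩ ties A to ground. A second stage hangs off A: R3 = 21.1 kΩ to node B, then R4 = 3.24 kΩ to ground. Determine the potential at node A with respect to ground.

V_A ≈ 2.99 V

Node A sees R2 in parallel with the series input of stage 2, R3 + R4 = 24.34 kΩ.
Effective lower resistance at A: R2 ‖ 24.34 = 3.052 kΩ.
So V_A = 11.6 × 0.2582 = 2.995 V.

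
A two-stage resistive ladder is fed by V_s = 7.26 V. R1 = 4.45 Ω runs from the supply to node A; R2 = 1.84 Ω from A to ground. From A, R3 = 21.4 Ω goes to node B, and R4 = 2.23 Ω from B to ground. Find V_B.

V_B ≈ 0.190 V

Node A sees R2 in parallel with the series input of stage 2, R3 + R4 = 23.63 Ω.
R2 ‖ (R3+R4) = 1.707 Ω.
First divider: V_A = V_s · 1.707/(4.45 + 1.707) = 2.013 V.
Stage 2 is unloaded, so V_B = V_A · R4/(R3+R4) = 2.013 × 2.23/23.63 = 0.1900 V.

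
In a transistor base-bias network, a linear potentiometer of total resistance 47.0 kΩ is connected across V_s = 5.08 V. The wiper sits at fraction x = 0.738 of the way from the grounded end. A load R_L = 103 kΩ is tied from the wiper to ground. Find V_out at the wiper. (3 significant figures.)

V_out ≈ 3.45 V

Split the track: R_lower = x·R_p = 34.69 kΩ, R_upper = (1−x)·R_p = 12.31 kΩ.
Lower segment in parallel with the load: 34.69 ‖ 103 = 25.95 kΩ.
Loaded-divider output: V_out = 5.08 × 0.6782 = 3.445 V.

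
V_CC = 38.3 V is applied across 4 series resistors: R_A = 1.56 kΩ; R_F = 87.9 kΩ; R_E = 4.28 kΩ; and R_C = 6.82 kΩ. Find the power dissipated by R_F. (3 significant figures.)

ΣR = 100.6 kΩ → I = 38.3/100.6 = 0.3809 mA.
P = I²R = 0.1451 × 87.9 = 12.75 mW.

P ≈ 12.8 mW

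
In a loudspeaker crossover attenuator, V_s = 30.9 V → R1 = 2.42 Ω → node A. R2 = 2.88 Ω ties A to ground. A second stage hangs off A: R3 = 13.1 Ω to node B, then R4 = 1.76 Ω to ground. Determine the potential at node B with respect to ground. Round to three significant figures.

The second stage (R3 + R4 = 14.86 Ω) loads node A in parallel with R2.
R2 ‖ (R3+R4) = 2.412 Ω.
So V_A = 30.9 × 0.4992 = 15.43 V.
V_B = V_A × 0.1184 = 1.827 V.

V_B ≈ 1.83 V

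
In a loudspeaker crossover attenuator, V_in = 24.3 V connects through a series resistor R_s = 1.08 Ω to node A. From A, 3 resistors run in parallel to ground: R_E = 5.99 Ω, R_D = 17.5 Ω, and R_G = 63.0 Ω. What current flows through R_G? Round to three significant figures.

I ≈ 0.306 A

Parallel bank: R_p = 1/(1/5.99 + 1/17.5 + 1/63.0) = 4.167 Ω.
Node voltage V_A = V_in · R_p/(R_s + R_p) = 24.3 × 0.7942 = 19.30 V.
Branch current I = V_A/R_G = 19.30/63.0 = 0.3063 A.
(Equivalently: I_total = 4.631 A, then current-divider fraction G_k/ΣG = 0.06615.)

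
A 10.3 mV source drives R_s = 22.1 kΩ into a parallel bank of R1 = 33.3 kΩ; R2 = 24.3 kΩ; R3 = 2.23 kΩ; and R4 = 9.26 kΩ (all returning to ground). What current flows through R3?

Equivalent of the parallel group: R_p = 1.593 kΩ.
V_A = 10.3 × 1.593/23.69 = 0.6927 mV.
I(R3) = V_A / R3 = 0.6927/2.23 = 0.3106 µA.
(Equivalently: I_total = 0.4347 µA, then current-divider fraction G_k/ΣG = 0.7145.)

I ≈ 0.311 µA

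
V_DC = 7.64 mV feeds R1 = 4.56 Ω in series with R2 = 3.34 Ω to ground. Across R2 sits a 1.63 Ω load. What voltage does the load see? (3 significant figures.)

V_out ≈ 1.48 mV

The load sits in parallel with R2, giving an effective lower resistance R2' = R2·R_L/(R2+R_L) = 1.095 Ω.
Then V_out = V_DC · R2'/(R1 + R2') = 7.64 × 1.095/5.655 = 1.480 mV.
(Unloaded it would be 3.23 mV; the load pulls it down.)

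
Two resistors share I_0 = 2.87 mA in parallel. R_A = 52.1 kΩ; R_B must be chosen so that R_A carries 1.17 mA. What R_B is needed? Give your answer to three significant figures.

The fraction through R_A equals R_B/(R_A+R_B).
1.17/2.87 = R_B/(R_A + R_B) → R_B = R_A · (0.4077)/(1 − 0.4077) = 52.1 × 0.6882 = 35.86 kΩ.

R_B ≈ 35.9 kΩ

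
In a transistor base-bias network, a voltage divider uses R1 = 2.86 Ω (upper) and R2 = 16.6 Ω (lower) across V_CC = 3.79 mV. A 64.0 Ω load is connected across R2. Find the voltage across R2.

V_out ≈ 3.11 mV

The load sits in parallel with R2, giving an effective lower resistance R2' = R2·R_L/(R2+R_L) = 13.18 Ω.
Then V_out = V_CC · R2'/(R1 + R2') = 3.79 × 13.18/16.04 = 3.114 mV.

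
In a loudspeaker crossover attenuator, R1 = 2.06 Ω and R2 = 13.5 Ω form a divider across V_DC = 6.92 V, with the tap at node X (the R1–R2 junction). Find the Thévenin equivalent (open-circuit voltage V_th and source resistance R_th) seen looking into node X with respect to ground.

V_th ≈ 6.00 V, R_th ≈ 1.79 Ω

Open-circuit (no load on X): V_th = V_DC · R2/(R1 + R2) = 6.92 × 13.5/(2.060 + 13.5) = 6.004 V.
Looking into X with the source shorted: R_th = R1·R2/(R1+R2) = 2.060 × 13.5/15.56 = 1.787 Ω.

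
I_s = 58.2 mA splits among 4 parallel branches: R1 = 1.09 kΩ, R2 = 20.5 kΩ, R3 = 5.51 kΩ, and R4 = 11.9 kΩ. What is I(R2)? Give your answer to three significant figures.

Total conductance ΣG = 1/1.09 + 1/20.5 + 1/5.51 + 1/11.9 = 1.232 (units of 1/kΩ).
R2 takes the fraction G_k/ΣG = 0.04878/1.232 = 0.03960, so I = 58.2 × 0.03960 = 2.305 mA.

I ≈ 2.30 mA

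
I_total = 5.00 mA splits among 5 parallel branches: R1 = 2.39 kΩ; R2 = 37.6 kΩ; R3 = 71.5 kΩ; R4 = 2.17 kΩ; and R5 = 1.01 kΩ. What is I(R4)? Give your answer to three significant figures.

Conductances: ΣG = 1/2.39 + 1/37.6 + 1/71.5 + 1/2.17 + 1/1.01 = 1.910 (1/kΩ).
Current divider: I(R4) = I_total · G_k/ΣG = 5.00 × (0.4608/1.910) = 5.00 × 0.2413 = 1.206 mA.

I ≈ 1.21 mA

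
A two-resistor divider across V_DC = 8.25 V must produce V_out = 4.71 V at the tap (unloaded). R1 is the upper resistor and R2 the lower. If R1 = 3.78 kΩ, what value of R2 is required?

The divider ratio is R2/(R1+R2) = 4.71/8.25 = 0.5709.
Rearranging, R2 = R1·k/(1−k) = 3.78 × 1.331 = 5.029 kΩ.

R2 ≈ 5.03 kΩ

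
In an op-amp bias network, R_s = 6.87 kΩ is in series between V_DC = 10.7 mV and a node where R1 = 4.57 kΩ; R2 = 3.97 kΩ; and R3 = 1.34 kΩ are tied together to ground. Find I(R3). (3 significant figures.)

I ≈ 0.853 µA

Parallel bank: R_p = 1/(1/4.57 + 1/3.97 + 1/1.34) = 0.8217 kΩ.
V_A by voltage divider: V_A = 10.7 × 0.8217/(6.87 + 0.8217) = 1.143 mV.
I(R3) = V_A / R3 = 1.143/1.34 = 0.8530 µA.
(Check via current divider: I_total = 1.391 µA; share G_k/ΣG = 0.6132 → same result.)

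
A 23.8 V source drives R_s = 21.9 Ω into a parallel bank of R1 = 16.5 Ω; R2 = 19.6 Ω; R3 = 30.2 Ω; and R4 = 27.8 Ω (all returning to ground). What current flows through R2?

I ≈ 0.245 A

Combine the parallel branches: R_p = (1/16.5 + 1/19.6 + 1/30.2 + 1/27.8)⁻¹ = 5.534 Ω.
Node voltage V_A = V_s · R_p/(R_s + R_p) = 23.8 × 0.2017 = 4.801 V.
I(R2) = V_A / R2 = 4.801/19.6 = 0.2449 A.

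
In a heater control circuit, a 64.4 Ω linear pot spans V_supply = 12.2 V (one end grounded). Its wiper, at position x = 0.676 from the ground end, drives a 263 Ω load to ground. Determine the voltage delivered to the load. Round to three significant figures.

V_out ≈ 7.83 V

Split the track: R_lower = x·R_p = 43.53 Ω, R_upper = (1−x)·R_p = 20.87 Ω.
Lower segment in parallel with the load: 43.53 ‖ 263 = 37.35 Ω.
V_out = 12.2 × 37.35/(20.87 + 37.35) = 7.827 V.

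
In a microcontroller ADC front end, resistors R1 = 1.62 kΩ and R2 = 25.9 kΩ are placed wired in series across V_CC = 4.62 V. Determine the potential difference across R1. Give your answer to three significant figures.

V ≈ 0.272 V

ΣR = 1.62 + 25.9 = 27.52 kΩ.
By the voltage-divider rule, V = 4.62 × 1.620/27.52 = 0.2720 V.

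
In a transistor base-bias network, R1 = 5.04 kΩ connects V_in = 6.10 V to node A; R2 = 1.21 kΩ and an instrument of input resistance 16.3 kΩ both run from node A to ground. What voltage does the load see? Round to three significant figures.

First combine the lower leg with the load: R2 ‖ R_L = 1.126 kΩ.
Now apply the divider: V_out = 6.10 × 0.1827 = 1.114 V.

V_out ≈ 1.11 V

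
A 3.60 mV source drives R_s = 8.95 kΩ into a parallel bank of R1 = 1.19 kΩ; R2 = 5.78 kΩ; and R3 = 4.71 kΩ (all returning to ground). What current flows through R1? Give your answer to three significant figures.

Combine the parallel branches: R_p = (1/1.19 + 1/5.78 + 1/4.71)⁻¹ = 0.8159 kΩ.
V_A by voltage divider: V_A = 3.60 × 0.8159/(8.95 + 0.8159) = 0.3008 mV.
I(R1) = V_A / R1 = 0.3008/1.19 = 0.2527 µA.

I ≈ 0.253 µA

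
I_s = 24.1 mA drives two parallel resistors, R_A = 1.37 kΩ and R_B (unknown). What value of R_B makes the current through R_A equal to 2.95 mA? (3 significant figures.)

R_B ≈ 0.191 kΩ

The fraction through R_A equals R_B/(R_A+R_B).
2.95/24.1 = R_B/(R_A + R_B) → R_B = R_A · (0.1224)/(1 − 0.1224) = 1.37 × 0.1395 = 0.1911 kΩ.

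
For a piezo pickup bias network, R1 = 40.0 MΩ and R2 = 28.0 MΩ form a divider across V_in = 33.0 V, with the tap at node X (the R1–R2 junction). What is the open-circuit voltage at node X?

V_th ≈ 13.6 V

V_th is the unloaded tap voltage: V_in · R2/(R1+R2) = 33.0 × 0.4118 = 13.59 V.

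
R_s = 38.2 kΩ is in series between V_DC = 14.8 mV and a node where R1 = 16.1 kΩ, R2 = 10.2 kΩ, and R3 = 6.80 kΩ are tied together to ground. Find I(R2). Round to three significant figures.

Parallel bank: R_p = 1/(1/16.1 + 1/10.2 + 1/6.80) = 3.255 kΩ.
V_A by voltage divider: V_A = 14.8 × 3.255/(38.2 + 3.255) = 1.162 mV.
Branch current I = V_A/R2 = 1.162/10.2 = 0.1139 µA.

I ≈ 0.114 µA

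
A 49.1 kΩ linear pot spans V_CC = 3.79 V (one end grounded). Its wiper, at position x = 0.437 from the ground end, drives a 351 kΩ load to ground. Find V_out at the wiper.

The pot divides into 27.64 kΩ above the wiper and 21.46 kΩ below.
Lower segment in parallel with the load: 21.46 ‖ 351 = 20.22 kΩ.
Then V_out = V_CC · 20.22/(27.64 + 20.22) = 1.601 V.

V_out ≈ 1.60 V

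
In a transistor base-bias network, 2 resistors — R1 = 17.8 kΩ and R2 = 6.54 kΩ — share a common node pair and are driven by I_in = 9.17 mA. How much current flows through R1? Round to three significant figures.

With just two branches, the current splits inversely with resistance.
So I = 9.17 × 6.54/24.34 = 2.464 mA.

I ≈ 2.46 mA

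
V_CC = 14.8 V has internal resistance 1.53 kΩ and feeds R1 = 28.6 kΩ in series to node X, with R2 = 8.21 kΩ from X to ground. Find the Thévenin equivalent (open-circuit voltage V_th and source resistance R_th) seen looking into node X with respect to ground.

V_th ≈ 3.17 V, R_th ≈ 6.45 kΩ

R1' = 1.53 + 28.6 = 30.13 kΩ (source resistance + R1).
With X open, the divider is unloaded: V_th = 14.8 × 8.21/38.34 = 3.169 V.
With V_CC suppressed (replaced by a short), R_th = R1' ‖ R2 = (30.13 × 8.21)/(30.13 + 8.21) = 6.452 kΩ.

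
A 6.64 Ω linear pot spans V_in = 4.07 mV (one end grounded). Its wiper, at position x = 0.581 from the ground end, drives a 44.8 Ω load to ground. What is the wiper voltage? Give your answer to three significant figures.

V_out ≈ 2.28 mV

The pot divides into 2.782 Ω above the wiper and 3.858 Ω below.
(x·R_p) ‖ R_L = 3.552 Ω.
Then V_out = V_in · 3.552/(2.782 + 3.552) = 2.282 mV.
(Unloaded: V_out = x·V_in = 2.36 mV.)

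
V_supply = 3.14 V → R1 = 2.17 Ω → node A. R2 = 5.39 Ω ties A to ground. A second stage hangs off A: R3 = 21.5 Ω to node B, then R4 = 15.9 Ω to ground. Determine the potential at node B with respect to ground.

V_B ≈ 0.914 V

Looking into the second stage from A: R3 + R4 = 37.40 Ω appears in parallel with R2.
Effective lower resistance at A: R2 ‖ 37.40 = 4.711 Ω.
So V_A = 3.14 × 0.6846 = 2.150 V.
Then the unloaded second divider: V_B = V_A × R4/(R3+R4) = 2.150 × 0.4251 = 0.9139 V.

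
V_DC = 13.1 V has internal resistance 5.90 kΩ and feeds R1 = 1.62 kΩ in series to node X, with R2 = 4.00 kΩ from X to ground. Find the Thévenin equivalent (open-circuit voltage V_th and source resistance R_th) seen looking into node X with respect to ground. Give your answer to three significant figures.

R1' = 5.90 + 1.62 = 7.520 kΩ (source resistance + R1).
With X open, the divider is unloaded: V_th = 13.1 × 4.00/11.52 = 4.549 V.
With V_DC suppressed (replaced by a short), R_th = R1' ‖ R2 = (7.520 × 4.00)/(7.520 + 4.00) = 2.611 kΩ.

V_th ≈ 4.55 V, R_th ≈ 2.61 kΩ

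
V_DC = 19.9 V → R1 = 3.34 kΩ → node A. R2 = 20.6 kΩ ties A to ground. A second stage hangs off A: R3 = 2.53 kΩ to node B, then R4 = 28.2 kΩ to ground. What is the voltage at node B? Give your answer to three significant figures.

Node A sees R2 in parallel with the series input of stage 2, R3 + R4 = 30.73 kΩ.
Effective lower resistance at A: R2 ‖ 30.73 = 12.33 kΩ.
So V_A = 19.9 × 0.7869 = 15.66 V.
Then the unloaded second divider: V_B = V_A × R4/(R3+R4) = 15.66 × 0.9177 = 14.37 V.

V_B ≈ 14.4 V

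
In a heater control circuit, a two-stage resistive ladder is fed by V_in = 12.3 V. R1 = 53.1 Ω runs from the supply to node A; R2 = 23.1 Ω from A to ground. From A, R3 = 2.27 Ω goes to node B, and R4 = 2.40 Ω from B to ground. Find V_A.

Node A sees R2 in parallel with the series input of stage 2, R3 + R4 = 4.670 Ω.
Effective lower resistance at A: R2 ‖ 4.670 = 3.885 Ω.
V_A = 12.3 × 3.885/(53.1 + 3.885) = 0.8385 V.

V_A ≈ 0.838 V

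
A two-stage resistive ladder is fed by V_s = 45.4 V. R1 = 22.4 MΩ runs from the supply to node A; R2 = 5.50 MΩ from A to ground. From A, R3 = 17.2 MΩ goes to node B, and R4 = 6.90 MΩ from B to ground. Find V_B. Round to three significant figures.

Looking into the second stage from A: R3 + R4 = 24.10 MΩ appears in parallel with R2.
Effective lower resistance at A: R2 ‖ 24.10 = 4.478 MΩ.
First divider: V_A = V_s · 4.478/(22.4 + 4.478) = 7.564 V.
V_B = V_A × 0.2863 = 2.166 V.

V_B ≈ 2.17 V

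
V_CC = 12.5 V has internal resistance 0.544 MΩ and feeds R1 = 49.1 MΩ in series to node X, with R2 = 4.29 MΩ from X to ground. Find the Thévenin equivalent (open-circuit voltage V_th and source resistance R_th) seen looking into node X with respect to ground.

V_th ≈ 0.994 V, R_th ≈ 3.95 MΩ

R1' = 0.544 + 49.1 = 49.64 MΩ (source resistance + R1).
V_th is the unloaded tap voltage: V_CC · R2/(R1'+R2) = 12.5 × 0.07954 = 0.9943 V.
Zeroing V_CC shorts the top of R1' to ground, so R_th = R1' ‖ R2 = 3.949 MΩ.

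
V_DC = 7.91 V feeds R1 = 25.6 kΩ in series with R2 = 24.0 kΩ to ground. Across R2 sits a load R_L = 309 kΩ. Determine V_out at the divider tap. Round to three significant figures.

V_out ≈ 3.68 V

First combine the lower leg with the load: R2 ‖ R_L = 22.27 kΩ.
Voltage divider with the loaded lower leg: V_out = 7.91 × 22.27/(25.6 + 22.27) = 7.91 × 0.4652 = 3.680 V.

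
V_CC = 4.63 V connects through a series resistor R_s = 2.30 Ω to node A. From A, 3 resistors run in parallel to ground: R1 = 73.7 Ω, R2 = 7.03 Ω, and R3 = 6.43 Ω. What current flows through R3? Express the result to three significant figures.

Equivalent of the parallel group: R_p = 3.212 Ω.
V_A = 4.63 × 3.212/5.512 = 2.698 V.
I(R3) = V_A / R3 = 2.698/6.43 = 0.4196 A.
(Equivalently: I_total = 0.8400 A, then current-divider fraction G_k/ΣG = 0.4995.)

I ≈ 0.420 A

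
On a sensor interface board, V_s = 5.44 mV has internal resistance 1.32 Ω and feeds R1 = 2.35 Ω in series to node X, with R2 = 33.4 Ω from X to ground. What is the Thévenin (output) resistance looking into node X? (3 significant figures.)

R1' = 1.32 + 2.35 = 3.670 Ω (source resistance + R1).
With V_s suppressed (replaced by a short), R_th = R1' ‖ R2 = (3.670 × 33.4)/(3.670 + 33.4) = 3.307 Ω.

R_th ≈ 3.31 Ω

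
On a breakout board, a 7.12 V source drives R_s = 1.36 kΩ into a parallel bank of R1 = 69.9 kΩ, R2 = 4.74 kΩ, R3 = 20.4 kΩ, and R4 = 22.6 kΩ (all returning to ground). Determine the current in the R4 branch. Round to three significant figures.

Parallel bank: R_p = 1/(1/69.9 + 1/4.74 + 1/20.4 + 1/22.6) = 3.139 kΩ.
V_A by voltage divider: V_A = 7.12 × 3.139/(1.36 + 3.139) = 4.968 V.
Branch current I = V_A/R4 = 4.968/22.6 = 0.2198 mA.

I ≈ 0.220 mA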